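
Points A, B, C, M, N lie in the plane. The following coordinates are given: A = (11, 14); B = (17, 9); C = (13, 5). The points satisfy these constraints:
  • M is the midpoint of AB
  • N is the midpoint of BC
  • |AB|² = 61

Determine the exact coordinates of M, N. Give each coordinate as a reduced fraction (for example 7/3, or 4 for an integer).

1. M_x = 14  [2·M = A+B = (11, 14)+(17, 9)]
2. M_y = 23/2  [2·M = A+B = (11, 14)+(17, 9)]
   so M = (14, 23/2)
3. N_x = 15  [2·N = B+C = (17, 9)+(13, 5)]
4. N_y = 7  [2·N = B+C = (17, 9)+(13, 5)]
   so N = (15, 7)

M = (14, 23/2)
N = (15, 7)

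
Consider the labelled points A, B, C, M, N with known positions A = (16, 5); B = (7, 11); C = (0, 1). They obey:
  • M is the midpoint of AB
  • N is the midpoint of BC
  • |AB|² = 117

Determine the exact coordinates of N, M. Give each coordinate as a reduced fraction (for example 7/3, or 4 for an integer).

N = (7/2, 6)
M = (23/2, 8)

1. M_x = 23/2  [2·M = A+B = (16, 5)+(7, 11)]
2. M_y = 8  [2·M = A+B = (16, 5)+(7, 11)]
   so M = (23/2, 8)
3. N_x = 7/2  [2·N = B+C = (7, 11)+(0, 1)]
4. N_y = 6  [2·N = B+C = (7, 11)+(0, 1)]
   so N = (7/2, 6)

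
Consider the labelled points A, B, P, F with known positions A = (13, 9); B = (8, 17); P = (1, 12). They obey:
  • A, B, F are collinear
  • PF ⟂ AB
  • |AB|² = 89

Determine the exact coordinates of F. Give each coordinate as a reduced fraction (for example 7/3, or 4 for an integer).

1. F_x = 737/89  [[A, B, F are collinear ⇒ -8x-5y+149=0] ∩ [PF ⟂ AB ⇒ -5x+8y-91=0]]
2. F_y = 1473/89  [[A, B, F are collinear ⇒ -8x-5y+149=0] ∩ [PF ⟂ AB ⇒ -5x+8y-91=0]]
   so F = (737/89, 1473/89)

F = (737/89, 1473/89)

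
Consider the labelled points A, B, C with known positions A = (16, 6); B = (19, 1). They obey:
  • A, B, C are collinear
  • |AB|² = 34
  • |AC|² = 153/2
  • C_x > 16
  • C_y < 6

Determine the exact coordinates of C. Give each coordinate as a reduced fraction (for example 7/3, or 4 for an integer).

C = (41/2, -3/2)

1. C_x = 41/2  [[A, B, C are collinear ⇒ 5x+3y-98=0] ∩ [|C−(16, 6)|²=153/2]]
2. C_y = -3/2  [[A, B, C are collinear ⇒ 5x+3y-98=0] ∩ [|C−(16, 6)|²=153/2]]
   so C = (41/2, -3/2)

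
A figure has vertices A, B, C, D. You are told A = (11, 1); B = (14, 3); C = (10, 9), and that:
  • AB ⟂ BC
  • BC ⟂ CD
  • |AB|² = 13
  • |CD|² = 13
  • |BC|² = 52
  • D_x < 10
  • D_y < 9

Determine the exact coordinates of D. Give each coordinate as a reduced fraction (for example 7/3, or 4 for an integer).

D = (7, 7)

1. D_x = 7  [[BC ⟂ CD ⇒ -4x+6y-14=0] ∩ [|D−(10, 9)|²=13]]
2. D_y = 7  [[BC ⟂ CD ⇒ -4x+6y-14=0] ∩ [|D−(10, 9)|²=13]]
   so D = (7, 7)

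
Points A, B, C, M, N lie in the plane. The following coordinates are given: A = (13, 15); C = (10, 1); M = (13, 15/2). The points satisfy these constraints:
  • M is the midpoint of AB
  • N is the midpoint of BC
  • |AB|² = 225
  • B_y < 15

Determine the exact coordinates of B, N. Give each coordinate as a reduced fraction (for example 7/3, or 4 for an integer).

B = (13, 0)
N = (23/2, 1/2)

1. B_x = 13  [B = 2·M−A = 2·(13, 15/2)−(13, 15)]
2. B_y = 0  [B = 2·M−A = 2·(13, 15/2)−(13, 15)]
   so B = (13, 0)
3. N_x = 23/2  [2·N = B+C = (13, 0)+(10, 1)]
4. N_y = 1/2  [2·N = B+C = (13, 0)+(10, 1)]
   so N = (23/2, 1/2)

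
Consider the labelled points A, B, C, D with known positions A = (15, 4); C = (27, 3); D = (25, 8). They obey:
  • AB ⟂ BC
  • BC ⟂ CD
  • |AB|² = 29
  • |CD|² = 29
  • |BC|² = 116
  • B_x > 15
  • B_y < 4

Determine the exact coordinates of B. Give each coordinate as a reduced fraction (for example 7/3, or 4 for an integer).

1. B_x = 17  [[BC ⟂ CD ⇒ 2x-5y-39=0] ∩ [|B−(15, 4)|²=29]]
2. B_y = -1  [[BC ⟂ CD ⇒ 2x-5y-39=0] ∩ [|B−(15, 4)|²=29]]
   so B = (17, -1)

B = (17, -1)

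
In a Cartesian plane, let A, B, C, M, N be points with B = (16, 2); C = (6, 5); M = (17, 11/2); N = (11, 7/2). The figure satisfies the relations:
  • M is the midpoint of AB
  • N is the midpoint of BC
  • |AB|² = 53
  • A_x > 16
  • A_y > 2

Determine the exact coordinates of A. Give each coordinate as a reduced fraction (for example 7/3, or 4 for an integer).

1. A_x = 18  [A = 2·M−B = 2·(17, 11/2)−(16, 2)]
2. A_y = 9  [A = 2·M−B = 2·(17, 11/2)−(16, 2)]
   so A = (18, 9)

A = (18, 9)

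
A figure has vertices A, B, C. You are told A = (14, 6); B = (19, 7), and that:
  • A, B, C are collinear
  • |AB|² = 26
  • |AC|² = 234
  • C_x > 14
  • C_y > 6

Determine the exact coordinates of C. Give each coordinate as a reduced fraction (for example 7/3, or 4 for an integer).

C = (29, 9)

1. C_x = 29  [[A, B, C are collinear ⇒ -1x+5y-16=0] ∩ [|C−(14, 6)|²=234]]
2. C_y = 9  [[A, B, C are collinear ⇒ -1x+5y-16=0] ∩ [|C−(14, 6)|²=234]]
   so C = (29, 9)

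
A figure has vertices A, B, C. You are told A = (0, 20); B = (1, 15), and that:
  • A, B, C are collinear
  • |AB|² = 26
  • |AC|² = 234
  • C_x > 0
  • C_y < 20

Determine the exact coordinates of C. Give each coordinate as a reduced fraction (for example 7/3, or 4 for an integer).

1. C_x = 3  [[A, B, C are collinear ⇒ 5x+1y-20=0] ∩ [|C−(0, 20)|²=234]]
2. C_y = 5  [[A, B, C are collinear ⇒ 5x+1y-20=0] ∩ [|C−(0, 20)|²=234]]
   so C = (3, 5)

C = (3, 5)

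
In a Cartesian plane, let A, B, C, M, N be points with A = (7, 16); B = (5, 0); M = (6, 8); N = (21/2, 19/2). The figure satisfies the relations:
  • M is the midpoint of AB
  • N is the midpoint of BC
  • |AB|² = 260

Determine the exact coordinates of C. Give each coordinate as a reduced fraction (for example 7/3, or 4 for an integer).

1. C_x = 16  [C = 2·N−B = 2·(21/2, 19/2)−(5, 0)]
2. C_y = 19  [C = 2·N−B = 2·(21/2, 19/2)−(5, 0)]
   so C = (16, 19)

C = (16, 19)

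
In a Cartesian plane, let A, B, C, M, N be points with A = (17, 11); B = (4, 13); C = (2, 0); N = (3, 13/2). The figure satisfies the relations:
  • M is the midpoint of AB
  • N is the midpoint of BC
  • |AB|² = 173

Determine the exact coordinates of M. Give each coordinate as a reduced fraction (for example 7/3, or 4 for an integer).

M = (21/2, 12)

1. M_x = 21/2  [2·M = A+B = (17, 11)+(4, 13)]
2. M_y = 12  [2·M = A+B = (17, 11)+(4, 13)]
   so M = (21/2, 12)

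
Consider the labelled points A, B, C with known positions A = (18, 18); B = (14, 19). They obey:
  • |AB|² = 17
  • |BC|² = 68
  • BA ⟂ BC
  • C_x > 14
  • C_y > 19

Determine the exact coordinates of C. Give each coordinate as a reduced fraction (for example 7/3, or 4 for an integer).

C = (16, 27)

1. C_x = 16  [[BA ⟂ BC ⇒ 4x-1y-37=0] ∩ [|C−(14, 19)|²=68]]
2. C_y = 27  [[BA ⟂ BC ⇒ 4x-1y-37=0] ∩ [|C−(14, 19)|²=68]]
   so C = (16, 27)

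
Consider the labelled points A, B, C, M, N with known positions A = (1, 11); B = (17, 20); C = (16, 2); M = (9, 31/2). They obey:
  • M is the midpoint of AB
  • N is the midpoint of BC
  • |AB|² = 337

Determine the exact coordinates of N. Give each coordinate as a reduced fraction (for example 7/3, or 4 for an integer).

1. N_x = 33/2  [2·N = B+C = (17, 20)+(16, 2)]
2. N_y = 11  [2·N = B+C = (17, 20)+(16, 2)]
   so N = (33/2, 11)

N = (33/2, 11)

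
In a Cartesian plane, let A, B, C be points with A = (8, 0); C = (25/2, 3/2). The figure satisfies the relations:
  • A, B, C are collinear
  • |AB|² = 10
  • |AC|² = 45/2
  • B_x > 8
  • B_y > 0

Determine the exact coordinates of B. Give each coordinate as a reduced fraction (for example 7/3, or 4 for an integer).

B = (11, 1)

1. B_x = 11  [[A, B, C are collinear ⇒ 3/2x-9/2y-12=0] ∩ [|B−(8, 0)|²=10]]
2. B_y = 1  [[A, B, C are collinear ⇒ 3/2x-9/2y-12=0] ∩ [|B−(8, 0)|²=10]]
   so B = (11, 1)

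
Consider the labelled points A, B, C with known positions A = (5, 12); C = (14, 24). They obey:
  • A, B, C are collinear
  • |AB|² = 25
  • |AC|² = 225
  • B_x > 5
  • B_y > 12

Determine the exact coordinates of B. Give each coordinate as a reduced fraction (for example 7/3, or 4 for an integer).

B = (8, 16)

1. B_x = 8  [[A, B, C are collinear ⇒ 12x-9y+48=0] ∩ [|B−(5, 12)|²=25]]
2. B_y = 16  [[A, B, C are collinear ⇒ 12x-9y+48=0] ∩ [|B−(5, 12)|²=25]]
   so B = (8, 16)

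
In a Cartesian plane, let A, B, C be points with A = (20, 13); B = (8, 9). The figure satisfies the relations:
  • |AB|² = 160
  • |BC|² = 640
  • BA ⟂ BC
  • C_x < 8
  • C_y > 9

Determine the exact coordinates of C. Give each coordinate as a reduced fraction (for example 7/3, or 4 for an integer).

C = (0, 33)

1. C_x = 0  [[BA ⟂ BC ⇒ 12x+4y-132=0] ∩ [|C−(8, 9)|²=640]]
2. C_y = 33  [[BA ⟂ BC ⇒ 12x+4y-132=0] ∩ [|C−(8, 9)|²=640]]
   so C = (0, 33)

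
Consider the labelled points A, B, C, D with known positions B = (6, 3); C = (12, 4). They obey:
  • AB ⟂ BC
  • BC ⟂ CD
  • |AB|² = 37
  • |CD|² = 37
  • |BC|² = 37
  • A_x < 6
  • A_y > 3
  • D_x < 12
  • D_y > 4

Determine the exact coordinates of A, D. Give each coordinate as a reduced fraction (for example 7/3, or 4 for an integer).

A = (5, 9)
D = (11, 10)

1. A_x = 5  [[AB ⟂ BC ⇒ -6x-1y+39=0] ∩ [|A−(6, 3)|²=37]]
2. A_y = 9  [[AB ⟂ BC ⇒ -6x-1y+39=0] ∩ [|A−(6, 3)|²=37]]
   so A = (5, 9)
3. D_x = 11  [[BC ⟂ CD ⇒ 6x+1y-76=0] ∩ [|D−(12, 4)|²=37]]
4. D_y = 10  [[BC ⟂ CD ⇒ 6x+1y-76=0] ∩ [|D−(12, 4)|²=37]]
   so D = (11, 10)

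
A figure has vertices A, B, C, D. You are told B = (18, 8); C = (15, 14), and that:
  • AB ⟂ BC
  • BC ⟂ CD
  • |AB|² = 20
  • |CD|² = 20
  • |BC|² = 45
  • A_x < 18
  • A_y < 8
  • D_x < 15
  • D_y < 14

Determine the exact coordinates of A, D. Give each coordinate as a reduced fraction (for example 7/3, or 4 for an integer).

1. A_x = 14  [[AB ⟂ BC ⇒ 3x-6y-6=0] ∩ [|A−(18, 8)|²=20]]
2. A_y = 6  [[AB ⟂ BC ⇒ 3x-6y-6=0] ∩ [|A−(18, 8)|²=20]]
   so A = (14, 6)
3. D_x = 11  [[BC ⟂ CD ⇒ -3x+6y-39=0] ∩ [|D−(15, 14)|²=20]]
4. D_y = 12  [[BC ⟂ CD ⇒ -3x+6y-39=0] ∩ [|D−(15, 14)|²=20]]
   so D = (11, 12)

A = (14, 6)
D = (11, 12)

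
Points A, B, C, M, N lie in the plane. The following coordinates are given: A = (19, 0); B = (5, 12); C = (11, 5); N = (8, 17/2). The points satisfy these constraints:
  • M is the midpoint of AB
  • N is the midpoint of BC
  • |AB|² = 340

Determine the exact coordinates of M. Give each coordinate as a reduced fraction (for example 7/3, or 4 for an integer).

1. M_x = 12  [2·M = A+B = (19, 0)+(5, 12)]
2. M_y = 6  [2·M = A+B = (19, 0)+(5, 12)]
   so M = (12, 6)

M = (12, 6)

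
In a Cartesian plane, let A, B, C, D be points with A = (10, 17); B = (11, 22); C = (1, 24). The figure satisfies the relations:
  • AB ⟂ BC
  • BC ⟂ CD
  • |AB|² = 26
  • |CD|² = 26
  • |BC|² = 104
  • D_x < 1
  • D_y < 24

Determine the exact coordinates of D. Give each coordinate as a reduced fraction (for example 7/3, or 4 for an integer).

1. D_x = 0  [[BC ⟂ CD ⇒ -10x+2y-38=0] ∩ [|D−(1, 24)|²=26]]
2. D_y = 19  [[BC ⟂ CD ⇒ -10x+2y-38=0] ∩ [|D−(1, 24)|²=26]]
   so D = (0, 19)

D = (0, 19)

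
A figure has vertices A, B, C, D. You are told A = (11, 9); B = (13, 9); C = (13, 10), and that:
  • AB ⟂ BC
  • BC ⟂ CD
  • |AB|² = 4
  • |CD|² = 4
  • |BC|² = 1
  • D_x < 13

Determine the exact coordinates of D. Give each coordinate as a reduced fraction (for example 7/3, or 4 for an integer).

D = (11, 10)

1. D_x = 11  [[BC ⟂ CD ⇒ 1y-10=0] ∩ [|D−(13, 10)|²=4]]
2. D_y = 10  [[BC ⟂ CD ⇒ 1y-10=0] ∩ [|D−(13, 10)|²=4]]
   so D = (11, 10)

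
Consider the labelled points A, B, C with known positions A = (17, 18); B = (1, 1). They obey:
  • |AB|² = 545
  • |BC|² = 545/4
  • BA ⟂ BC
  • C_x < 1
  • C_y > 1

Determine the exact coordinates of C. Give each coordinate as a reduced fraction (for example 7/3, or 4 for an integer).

C = (-15/2, 9)

1. C_x = -15/2  [[BA ⟂ BC ⇒ 16x+17y-33=0] ∩ [|C−(1, 1)|²=545/4]]
2. C_y = 9  [[BA ⟂ BC ⇒ 16x+17y-33=0] ∩ [|C−(1, 1)|²=545/4]]
   so C = (-15/2, 9)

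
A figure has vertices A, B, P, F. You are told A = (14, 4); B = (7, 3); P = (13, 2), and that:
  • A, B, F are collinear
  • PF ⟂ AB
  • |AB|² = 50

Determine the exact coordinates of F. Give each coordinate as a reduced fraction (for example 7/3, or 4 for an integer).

F = (637/50, 191/50)

1. F_x = 637/50  [[A, B, F are collinear ⇒ 1x-7y+14=0] ∩ [PF ⟂ AB ⇒ -7x-1y+93=0]]
2. F_y = 191/50  [[A, B, F are collinear ⇒ 1x-7y+14=0] ∩ [PF ⟂ AB ⇒ -7x-1y+93=0]]
   so F = (637/50, 191/50)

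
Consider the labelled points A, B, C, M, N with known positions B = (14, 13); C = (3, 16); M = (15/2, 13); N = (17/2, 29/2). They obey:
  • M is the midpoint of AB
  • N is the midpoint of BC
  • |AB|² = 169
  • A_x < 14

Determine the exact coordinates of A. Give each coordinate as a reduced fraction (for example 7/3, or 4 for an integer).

1. A_x = 1  [A = 2·M−B = 2·(15/2, 13)−(14, 13)]
2. A_y = 13  [A = 2·M−B = 2·(15/2, 13)−(14, 13)]
   so A = (1, 13)

A = (1, 13)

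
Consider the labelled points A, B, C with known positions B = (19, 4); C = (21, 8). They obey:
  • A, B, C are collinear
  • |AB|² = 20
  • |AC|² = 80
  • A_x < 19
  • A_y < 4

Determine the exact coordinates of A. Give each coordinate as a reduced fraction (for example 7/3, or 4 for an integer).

A = (17, 0)

1. A_x = 17  [[A, B, C are collinear ⇒ -4x+2y+68=0] ∩ [|A−(19, 4)|²=20]]
2. A_y = 0  [[A, B, C are collinear ⇒ -4x+2y+68=0] ∩ [|A−(19, 4)|²=20]]
   so A = (17, 0)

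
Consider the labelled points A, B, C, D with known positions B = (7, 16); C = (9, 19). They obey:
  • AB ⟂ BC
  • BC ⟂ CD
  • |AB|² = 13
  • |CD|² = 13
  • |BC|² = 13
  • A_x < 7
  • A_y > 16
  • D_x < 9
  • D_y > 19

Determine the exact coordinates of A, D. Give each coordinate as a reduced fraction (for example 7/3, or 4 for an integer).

A = (4, 18)
D = (6, 21)

1. A_x = 4  [[AB ⟂ BC ⇒ -2x-3y+62=0] ∩ [|A−(7, 16)|²=13]]
2. A_y = 18  [[AB ⟂ BC ⇒ -2x-3y+62=0] ∩ [|A−(7, 16)|²=13]]
   so A = (4, 18)
3. D_x = 6  [[BC ⟂ CD ⇒ 2x+3y-75=0] ∩ [|D−(9, 19)|²=13]]
4. D_y = 21  [[BC ⟂ CD ⇒ 2x+3y-75=0] ∩ [|D−(9, 19)|²=13]]
   so D = (6, 21)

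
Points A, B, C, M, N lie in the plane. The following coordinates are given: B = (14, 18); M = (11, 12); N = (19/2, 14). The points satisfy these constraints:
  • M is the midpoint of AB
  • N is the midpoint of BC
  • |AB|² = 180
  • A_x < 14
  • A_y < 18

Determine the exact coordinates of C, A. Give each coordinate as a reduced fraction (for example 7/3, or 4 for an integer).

1. A_x = 8  [A = 2·M−B = 2·(11, 12)−(14, 18)]
2. A_y = 6  [A = 2·M−B = 2·(11, 12)−(14, 18)]
   so A = (8, 6)
3. C_x = 5  [C = 2·N−B = 2·(19/2, 14)−(14, 18)]
4. C_y = 10  [C = 2·N−B = 2·(19/2, 14)−(14, 18)]
   so C = (5, 10)

C = (5, 10)
A = (8, 6)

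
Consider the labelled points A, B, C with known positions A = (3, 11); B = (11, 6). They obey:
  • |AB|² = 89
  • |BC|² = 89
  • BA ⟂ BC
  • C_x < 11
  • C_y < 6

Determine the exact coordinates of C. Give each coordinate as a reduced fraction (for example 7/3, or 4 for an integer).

1. C_x = 6  [[BA ⟂ BC ⇒ -8x+5y+58=0] ∩ [|C−(11, 6)|²=89]]
2. C_y = -2  [[BA ⟂ BC ⇒ -8x+5y+58=0] ∩ [|C−(11, 6)|²=89]]
   so C = (6, -2)

C = (6, -2)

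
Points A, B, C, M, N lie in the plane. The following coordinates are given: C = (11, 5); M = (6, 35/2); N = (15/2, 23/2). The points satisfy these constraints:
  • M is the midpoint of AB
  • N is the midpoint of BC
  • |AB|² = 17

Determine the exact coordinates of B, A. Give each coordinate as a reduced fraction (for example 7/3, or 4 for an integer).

1. B_x = 4  [B = 2·N−C = 2·(15/2, 23/2)−(11, 5)]
2. B_y = 18  [B = 2·N−C = 2·(15/2, 23/2)−(11, 5)]
   so B = (4, 18)
3. A_x = 8  [A = 2·M−B = 2·(6, 35/2)−(4, 18)]
4. A_y = 17  [A = 2·M−B = 2·(6, 35/2)−(4, 18)]
   so A = (8, 17)

B = (4, 18)
A = (8, 17)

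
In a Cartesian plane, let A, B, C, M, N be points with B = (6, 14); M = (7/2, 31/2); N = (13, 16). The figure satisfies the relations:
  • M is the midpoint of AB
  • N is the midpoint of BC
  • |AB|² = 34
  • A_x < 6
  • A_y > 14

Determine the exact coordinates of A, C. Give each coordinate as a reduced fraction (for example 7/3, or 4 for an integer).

A = (1, 17)
C = (20, 18)

1. A_x = 1  [A = 2·M−B = 2·(7/2, 31/2)−(6, 14)]
2. A_y = 17  [A = 2·M−B = 2·(7/2, 31/2)−(6, 14)]
   so A = (1, 17)
3. C_x = 20  [C = 2·N−B = 2·(13, 16)−(6, 14)]
4. C_y = 18  [C = 2·N−B = 2·(13, 16)−(6, 14)]
   so C = (20, 18)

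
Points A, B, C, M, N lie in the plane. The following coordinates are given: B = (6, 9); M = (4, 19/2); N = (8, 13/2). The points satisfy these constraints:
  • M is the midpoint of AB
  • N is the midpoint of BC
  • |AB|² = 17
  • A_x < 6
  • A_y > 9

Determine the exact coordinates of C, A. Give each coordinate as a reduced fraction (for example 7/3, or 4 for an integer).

C = (10, 4)
A = (2, 10)

1. A_x = 2  [A = 2·M−B = 2·(4, 19/2)−(6, 9)]
2. A_y = 10  [A = 2·M−B = 2·(4, 19/2)−(6, 9)]
   so A = (2, 10)
3. C_x = 10  [C = 2·N−B = 2·(8, 13/2)−(6, 9)]
4. C_y = 4  [C = 2·N−B = 2·(8, 13/2)−(6, 9)]
   so C = (10, 4)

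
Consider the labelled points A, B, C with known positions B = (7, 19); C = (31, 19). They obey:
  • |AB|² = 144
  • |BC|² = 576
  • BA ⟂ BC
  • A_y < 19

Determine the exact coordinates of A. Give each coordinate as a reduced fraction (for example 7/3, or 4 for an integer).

A = (7, 7)

1. A_x = 7  [[BA ⟂ BC ⇒ 24x-168=0] ∩ [|A−(7, 19)|²=144]]
2. A_y = 7  [[BA ⟂ BC ⇒ 24x-168=0] ∩ [|A−(7, 19)|²=144]]
   so A = (7, 7)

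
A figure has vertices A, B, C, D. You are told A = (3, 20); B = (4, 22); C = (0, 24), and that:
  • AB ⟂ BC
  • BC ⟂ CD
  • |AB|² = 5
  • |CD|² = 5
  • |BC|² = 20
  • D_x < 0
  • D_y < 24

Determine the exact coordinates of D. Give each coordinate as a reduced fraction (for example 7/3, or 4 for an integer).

1. D_x = -1  [[BC ⟂ CD ⇒ -4x+2y-48=0] ∩ [|D−(0, 24)|²=5]]
2. D_y = 22  [[BC ⟂ CD ⇒ -4x+2y-48=0] ∩ [|D−(0, 24)|²=5]]
   so D = (-1, 22)

D = (-1, 22)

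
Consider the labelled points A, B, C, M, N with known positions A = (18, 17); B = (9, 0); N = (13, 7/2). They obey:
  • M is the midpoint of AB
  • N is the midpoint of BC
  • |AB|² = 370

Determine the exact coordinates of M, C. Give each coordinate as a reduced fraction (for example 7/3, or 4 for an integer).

M = (27/2, 17/2)
C = (17, 7)

1. M_x = 27/2  [2·M = A+B = (18, 17)+(9, 0)]
2. M_y = 17/2  [2·M = A+B = (18, 17)+(9, 0)]
   so M = (27/2, 17/2)
3. C_x = 17  [C = 2·N−B = 2·(13, 7/2)−(9, 0)]
4. C_y = 7  [C = 2·N−B = 2·(13, 7/2)−(9, 0)]
   so C = (17, 7)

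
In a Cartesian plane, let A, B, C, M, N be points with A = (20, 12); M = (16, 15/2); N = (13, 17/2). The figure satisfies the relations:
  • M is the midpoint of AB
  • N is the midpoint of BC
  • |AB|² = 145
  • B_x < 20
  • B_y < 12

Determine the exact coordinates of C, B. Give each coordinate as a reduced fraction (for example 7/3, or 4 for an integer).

C = (14, 14)
B = (12, 3)

1. B_x = 12  [B = 2·M−A = 2·(16, 15/2)−(20, 12)]
2. B_y = 3  [B = 2·M−A = 2·(16, 15/2)−(20, 12)]
   so B = (12, 3)
3. C_x = 14  [C = 2·N−B = 2·(13, 17/2)−(12, 3)]
4. C_y = 14  [C = 2·N−B = 2·(13, 17/2)−(12, 3)]
   so C = (14, 14)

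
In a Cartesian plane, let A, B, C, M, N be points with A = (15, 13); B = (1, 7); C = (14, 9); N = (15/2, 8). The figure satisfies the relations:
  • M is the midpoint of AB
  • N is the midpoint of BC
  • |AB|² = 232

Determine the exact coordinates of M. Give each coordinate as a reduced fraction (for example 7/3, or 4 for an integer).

M = (8, 10)

1. M_x = 8  [2·M = A+B = (15, 13)+(1, 7)]
2. M_y = 10  [2·M = A+B = (15, 13)+(1, 7)]
   so M = (8, 10)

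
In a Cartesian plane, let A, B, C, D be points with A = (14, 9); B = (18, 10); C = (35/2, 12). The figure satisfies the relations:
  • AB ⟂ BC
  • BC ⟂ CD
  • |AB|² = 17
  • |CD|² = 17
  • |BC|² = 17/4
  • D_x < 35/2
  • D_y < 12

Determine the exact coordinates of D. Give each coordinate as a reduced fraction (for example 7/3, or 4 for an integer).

1. D_x = 27/2  [[BC ⟂ CD ⇒ -1/2x+2y-61/4=0] ∩ [|D−(35/2, 12)|²=17]]
2. D_y = 11  [[BC ⟂ CD ⇒ -1/2x+2y-61/4=0] ∩ [|D−(35/2, 12)|²=17]]
   so D = (27/2, 11)

D = (27/2, 11)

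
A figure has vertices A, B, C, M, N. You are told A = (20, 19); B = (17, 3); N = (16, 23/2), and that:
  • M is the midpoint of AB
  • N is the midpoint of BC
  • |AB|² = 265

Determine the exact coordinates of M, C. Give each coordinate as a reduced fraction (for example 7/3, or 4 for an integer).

M = (37/2, 11)
C = (15, 20)

1. M_x = 37/2  [2·M = A+B = (20, 19)+(17, 3)]
2. M_y = 11  [2·M = A+B = (20, 19)+(17, 3)]
   so M = (37/2, 11)
3. C_x = 15  [C = 2·N−B = 2·(16, 23/2)−(17, 3)]
4. C_y = 20  [C = 2·N−B = 2·(16, 23/2)−(17, 3)]
   so C = (15, 20)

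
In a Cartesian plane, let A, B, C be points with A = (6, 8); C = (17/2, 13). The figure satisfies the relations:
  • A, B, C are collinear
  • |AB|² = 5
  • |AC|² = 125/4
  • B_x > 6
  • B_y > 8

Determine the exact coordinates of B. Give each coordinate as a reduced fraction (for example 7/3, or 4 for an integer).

1. B_x = 7  [[A, B, C are collinear ⇒ 5x-5/2y-10=0] ∩ [|B−(6, 8)|²=5]]
2. B_y = 10  [[A, B, C are collinear ⇒ 5x-5/2y-10=0] ∩ [|B−(6, 8)|²=5]]
   so B = (7, 10)

B = (7, 10)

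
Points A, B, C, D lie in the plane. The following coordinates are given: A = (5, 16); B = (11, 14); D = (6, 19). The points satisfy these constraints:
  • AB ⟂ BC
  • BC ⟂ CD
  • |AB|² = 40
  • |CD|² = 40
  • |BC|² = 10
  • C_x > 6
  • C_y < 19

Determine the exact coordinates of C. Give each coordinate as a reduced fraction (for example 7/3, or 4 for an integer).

C = (12, 17)

1. C_x = 12  [[AB ⟂ BC ⇒ 6x-2y-38=0] ∩ [|C−(6, 19)|²=40]]
2. C_y = 17  [[AB ⟂ BC ⇒ 6x-2y-38=0] ∩ [|C−(6, 19)|²=40]]
   so C = (12, 17)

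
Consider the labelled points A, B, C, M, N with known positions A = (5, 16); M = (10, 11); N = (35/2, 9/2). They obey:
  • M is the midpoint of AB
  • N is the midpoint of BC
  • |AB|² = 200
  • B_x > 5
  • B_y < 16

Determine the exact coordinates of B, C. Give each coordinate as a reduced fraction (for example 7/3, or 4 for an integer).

1. B_x = 15  [B = 2·M−A = 2·(10, 11)−(5, 16)]
2. B_y = 6  [B = 2·M−A = 2·(10, 11)−(5, 16)]
   so B = (15, 6)
3. C_x = 20  [C = 2·N−B = 2·(35/2, 9/2)−(15, 6)]
4. C_y = 3  [C = 2·N−B = 2·(35/2, 9/2)−(15, 6)]
   so C = (20, 3)

B = (15, 6)
C = (20, 3)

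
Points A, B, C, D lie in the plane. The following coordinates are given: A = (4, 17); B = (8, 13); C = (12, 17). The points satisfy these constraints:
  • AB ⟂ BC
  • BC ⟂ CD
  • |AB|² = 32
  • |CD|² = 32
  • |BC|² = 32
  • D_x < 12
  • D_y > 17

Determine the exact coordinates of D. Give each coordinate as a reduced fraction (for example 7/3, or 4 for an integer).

D = (8, 21)

1. D_x = 8  [[BC ⟂ CD ⇒ 4x+4y-116=0] ∩ [|D−(12, 17)|²=32]]
2. D_y = 21  [[BC ⟂ CD ⇒ 4x+4y-116=0] ∩ [|D−(12, 17)|²=32]]
   so D = (8, 21)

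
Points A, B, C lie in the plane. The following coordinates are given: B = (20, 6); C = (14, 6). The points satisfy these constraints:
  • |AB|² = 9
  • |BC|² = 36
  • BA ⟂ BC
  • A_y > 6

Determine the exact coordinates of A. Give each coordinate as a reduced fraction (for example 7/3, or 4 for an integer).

A = (20, 9)

1. A_x = 20  [[BA ⟂ BC ⇒ -6x+120=0] ∩ [|A−(20, 6)|²=9]]
2. A_y = 9  [[BA ⟂ BC ⇒ -6x+120=0] ∩ [|A−(20, 6)|²=9]]
   so A = (20, 9)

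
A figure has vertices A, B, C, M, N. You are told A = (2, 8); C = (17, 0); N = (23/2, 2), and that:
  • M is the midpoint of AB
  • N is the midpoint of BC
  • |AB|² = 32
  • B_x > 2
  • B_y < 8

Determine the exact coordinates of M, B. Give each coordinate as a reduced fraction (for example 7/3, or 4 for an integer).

1. B_x = 6  [B = 2·N−C = 2·(23/2, 2)−(17, 0)]
2. B_y = 4  [B = 2·N−C = 2·(23/2, 2)−(17, 0)]
   so B = (6, 4)
3. M_x = 4  [2·M = A+B = (2, 8)+(6, 4)]
4. M_y = 6  [2·M = A+B = (2, 8)+(6, 4)]
   so M = (4, 6)

M = (4, 6)
B = (6, 4)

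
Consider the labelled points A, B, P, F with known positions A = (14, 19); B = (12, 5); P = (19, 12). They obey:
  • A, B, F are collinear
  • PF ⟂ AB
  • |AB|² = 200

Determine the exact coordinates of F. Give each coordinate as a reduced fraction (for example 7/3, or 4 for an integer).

1. F_x = 328/25  [[A, B, F are collinear ⇒ 14x-2y-158=0] ∩ [PF ⟂ AB ⇒ -2x-14y+206=0]]
2. F_y = 321/25  [[A, B, F are collinear ⇒ 14x-2y-158=0] ∩ [PF ⟂ AB ⇒ -2x-14y+206=0]]
   so F = (328/25, 321/25)

F = (328/25, 321/25)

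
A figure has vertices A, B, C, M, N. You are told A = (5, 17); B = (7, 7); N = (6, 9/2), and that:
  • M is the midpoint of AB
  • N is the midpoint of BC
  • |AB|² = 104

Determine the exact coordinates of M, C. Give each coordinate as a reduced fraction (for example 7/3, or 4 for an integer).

M = (6, 12)
C = (5, 2)

1. M_x = 6  [2·M = A+B = (5, 17)+(7, 7)]
2. M_y = 12  [2·M = A+B = (5, 17)+(7, 7)]
   so M = (6, 12)
3. C_x = 5  [C = 2·N−B = 2·(6, 9/2)−(7, 7)]
4. C_y = 2  [C = 2·N−B = 2·(6, 9/2)−(7, 7)]
   so C = (5, 2)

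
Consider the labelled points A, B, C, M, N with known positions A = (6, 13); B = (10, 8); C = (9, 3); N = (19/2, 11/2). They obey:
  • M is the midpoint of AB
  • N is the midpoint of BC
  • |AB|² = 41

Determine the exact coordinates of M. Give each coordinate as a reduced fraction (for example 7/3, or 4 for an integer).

M = (8, 21/2)

1. M_x = 8  [2·M = A+B = (6, 13)+(10, 8)]
2. M_y = 21/2  [2·M = A+B = (6, 13)+(10, 8)]
   so M = (8, 21/2)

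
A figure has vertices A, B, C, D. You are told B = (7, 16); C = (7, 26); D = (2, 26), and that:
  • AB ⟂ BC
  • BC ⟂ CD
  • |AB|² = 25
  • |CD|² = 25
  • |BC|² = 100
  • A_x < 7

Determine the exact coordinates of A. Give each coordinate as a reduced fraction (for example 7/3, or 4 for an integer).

A = (2, 16)

1. A_x = 2  [[AB ⟂ BC ⇒ -10y+160=0] ∩ [|A−(7, 16)|²=25]]
2. A_y = 16  [[AB ⟂ BC ⇒ -10y+160=0] ∩ [|A−(7, 16)|²=25]]
   so A = (2, 16)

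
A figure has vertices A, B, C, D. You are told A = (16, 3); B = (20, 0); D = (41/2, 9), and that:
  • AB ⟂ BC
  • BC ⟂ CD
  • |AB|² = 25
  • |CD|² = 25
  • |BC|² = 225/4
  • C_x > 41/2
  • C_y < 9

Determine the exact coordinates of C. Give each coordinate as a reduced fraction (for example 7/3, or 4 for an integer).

1. C_x = 49/2  [[AB ⟂ BC ⇒ 4x-3y-80=0] ∩ [|C−(41/2, 9)|²=25]]
2. C_y = 6  [[AB ⟂ BC ⇒ 4x-3y-80=0] ∩ [|C−(41/2, 9)|²=25]]
   so C = (49/2, 6)

C = (49/2, 6)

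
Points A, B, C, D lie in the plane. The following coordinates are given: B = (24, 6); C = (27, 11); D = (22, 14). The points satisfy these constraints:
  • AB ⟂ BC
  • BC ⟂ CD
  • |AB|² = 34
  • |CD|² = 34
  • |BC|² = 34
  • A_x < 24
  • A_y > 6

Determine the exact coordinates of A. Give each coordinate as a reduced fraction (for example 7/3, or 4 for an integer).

A = (19, 9)

1. A_x = 19  [[AB ⟂ BC ⇒ -3x-5y+102=0] ∩ [|A−(24, 6)|²=34]]
2. A_y = 9  [[AB ⟂ BC ⇒ -3x-5y+102=0] ∩ [|A−(24, 6)|²=34]]
   so A = (19, 9)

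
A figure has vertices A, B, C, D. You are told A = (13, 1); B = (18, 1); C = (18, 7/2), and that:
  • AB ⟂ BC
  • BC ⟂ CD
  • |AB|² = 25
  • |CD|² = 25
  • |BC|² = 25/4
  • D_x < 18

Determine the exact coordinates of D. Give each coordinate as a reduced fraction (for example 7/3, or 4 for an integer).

1. D_x = 13  [[BC ⟂ CD ⇒ 5/2y-35/4=0] ∩ [|D−(18, 7/2)|²=25]]
2. D_y = 7/2  [[BC ⟂ CD ⇒ 5/2y-35/4=0] ∩ [|D−(18, 7/2)|²=25]]
   so D = (13, 7/2)

D = (13, 7/2)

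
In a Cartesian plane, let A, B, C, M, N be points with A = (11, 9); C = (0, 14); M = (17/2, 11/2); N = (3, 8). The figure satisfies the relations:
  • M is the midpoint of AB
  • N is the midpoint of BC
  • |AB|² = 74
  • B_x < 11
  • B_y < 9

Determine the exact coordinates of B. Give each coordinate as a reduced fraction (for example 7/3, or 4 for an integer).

B = (6, 2)

1. B_x = 6  [B = 2·M−A = 2·(17/2, 11/2)−(11, 9)]
2. B_y = 2  [B = 2·M−A = 2·(17/2, 11/2)−(11, 9)]
   so B = (6, 2)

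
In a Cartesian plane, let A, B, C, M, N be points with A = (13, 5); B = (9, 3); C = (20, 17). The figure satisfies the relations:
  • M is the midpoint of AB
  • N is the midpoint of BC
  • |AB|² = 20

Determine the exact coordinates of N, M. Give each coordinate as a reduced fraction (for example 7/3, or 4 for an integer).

1. M_x = 11  [2·M = A+B = (13, 5)+(9, 3)]
2. M_y = 4  [2·M = A+B = (13, 5)+(9, 3)]
   so M = (11, 4)
3. N_x = 29/2  [2·N = B+C = (9, 3)+(20, 17)]
4. N_y = 10  [2·N = B+C = (9, 3)+(20, 17)]
   so N = (29/2, 10)

N = (29/2, 10)
M = (11, 4)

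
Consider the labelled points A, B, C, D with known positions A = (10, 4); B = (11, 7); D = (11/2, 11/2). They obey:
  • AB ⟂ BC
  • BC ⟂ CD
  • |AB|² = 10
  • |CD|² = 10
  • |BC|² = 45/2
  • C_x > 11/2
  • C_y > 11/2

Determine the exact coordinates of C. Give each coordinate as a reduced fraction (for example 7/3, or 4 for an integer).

C = (13/2, 17/2)

1. C_x = 13/2  [[AB ⟂ BC ⇒ 1x+3y-32=0] ∩ [|C−(11/2, 11/2)|²=10]]
2. C_y = 17/2  [[AB ⟂ BC ⇒ 1x+3y-32=0] ∩ [|C−(11/2, 11/2)|²=10]]
   so C = (13/2, 17/2)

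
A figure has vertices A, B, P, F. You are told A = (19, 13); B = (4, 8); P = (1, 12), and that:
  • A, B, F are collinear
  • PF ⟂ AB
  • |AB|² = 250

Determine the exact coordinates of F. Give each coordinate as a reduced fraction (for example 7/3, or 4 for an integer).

F = (5/2, 15/2)

1. F_x = 5/2  [[A, B, F are collinear ⇒ 5x-15y+100=0] ∩ [PF ⟂ AB ⇒ -15x-5y+75=0]]
2. F_y = 15/2  [[A, B, F are collinear ⇒ 5x-15y+100=0] ∩ [PF ⟂ AB ⇒ -15x-5y+75=0]]
   so F = (5/2, 15/2)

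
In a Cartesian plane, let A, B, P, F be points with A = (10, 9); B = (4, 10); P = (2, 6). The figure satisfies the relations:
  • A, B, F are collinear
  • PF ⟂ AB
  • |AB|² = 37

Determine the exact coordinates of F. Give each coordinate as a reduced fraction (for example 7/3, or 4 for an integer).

F = (100/37, 378/37)

1. F_x = 100/37  [[A, B, F are collinear ⇒ -1x-6y+64=0] ∩ [PF ⟂ AB ⇒ -6x+1y+6=0]]
2. F_y = 378/37  [[A, B, F are collinear ⇒ -1x-6y+64=0] ∩ [PF ⟂ AB ⇒ -6x+1y+6=0]]
   so F = (100/37, 378/37)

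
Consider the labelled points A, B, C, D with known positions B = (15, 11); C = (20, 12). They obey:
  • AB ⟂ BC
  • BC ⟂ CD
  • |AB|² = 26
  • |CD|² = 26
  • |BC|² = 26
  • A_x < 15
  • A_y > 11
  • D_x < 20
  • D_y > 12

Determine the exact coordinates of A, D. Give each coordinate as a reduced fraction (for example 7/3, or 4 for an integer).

1. A_x = 14  [[AB ⟂ BC ⇒ -5x-1y+86=0] ∩ [|A−(15, 11)|²=26]]
2. A_y = 16  [[AB ⟂ BC ⇒ -5x-1y+86=0] ∩ [|A−(15, 11)|²=26]]
   so A = (14, 16)
3. D_x = 19  [[BC ⟂ CD ⇒ 5x+1y-112=0] ∩ [|D−(20, 12)|²=26]]
4. D_y = 17  [[BC ⟂ CD ⇒ 5x+1y-112=0] ∩ [|D−(20, 12)|²=26]]
   so D = (19, 17)

A = (14, 16)
D = (19, 17)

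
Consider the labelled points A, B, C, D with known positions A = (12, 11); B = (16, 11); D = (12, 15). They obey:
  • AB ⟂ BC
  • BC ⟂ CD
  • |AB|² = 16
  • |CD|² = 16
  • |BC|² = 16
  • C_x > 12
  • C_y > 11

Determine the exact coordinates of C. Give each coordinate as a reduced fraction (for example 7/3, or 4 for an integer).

C = (16, 15)

1. C_x = 16  [[AB ⟂ BC ⇒ 4x-64=0] ∩ [|C−(12, 15)|²=16]]
2. C_y = 15  [[AB ⟂ BC ⇒ 4x-64=0] ∩ [|C−(12, 15)|²=16]]
   so C = (16, 15)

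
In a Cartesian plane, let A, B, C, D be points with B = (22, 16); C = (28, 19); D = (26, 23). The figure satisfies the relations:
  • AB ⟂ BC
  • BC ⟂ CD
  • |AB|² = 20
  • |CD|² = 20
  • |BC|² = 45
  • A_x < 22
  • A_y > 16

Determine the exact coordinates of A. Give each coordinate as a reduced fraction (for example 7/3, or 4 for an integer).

1. A_x = 20  [[AB ⟂ BC ⇒ -6x-3y+180=0] ∩ [|A−(22, 16)|²=20]]
2. A_y = 20  [[AB ⟂ BC ⇒ -6x-3y+180=0] ∩ [|A−(22, 16)|²=20]]
   so A = (20, 20)

A = (20, 20)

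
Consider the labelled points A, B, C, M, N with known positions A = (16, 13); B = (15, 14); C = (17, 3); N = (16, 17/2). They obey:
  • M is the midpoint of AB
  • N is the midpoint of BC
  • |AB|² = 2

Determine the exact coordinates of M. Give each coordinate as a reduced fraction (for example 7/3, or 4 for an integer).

M = (31/2, 27/2)

1. M_x = 31/2  [2·M = A+B = (16, 13)+(15, 14)]
2. M_y = 27/2  [2·M = A+B = (16, 13)+(15, 14)]
   so M = (31/2, 27/2)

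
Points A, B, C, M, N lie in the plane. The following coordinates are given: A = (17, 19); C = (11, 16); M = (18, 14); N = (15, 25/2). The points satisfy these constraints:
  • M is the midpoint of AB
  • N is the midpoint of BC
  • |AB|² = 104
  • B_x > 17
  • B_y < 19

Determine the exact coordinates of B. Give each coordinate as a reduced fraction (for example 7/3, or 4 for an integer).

B = (19, 9)

1. B_x = 19  [B = 2·M−A = 2·(18, 14)−(17, 19)]
2. B_y = 9  [B = 2·M−A = 2·(18, 14)−(17, 19)]
   so B = (19, 9)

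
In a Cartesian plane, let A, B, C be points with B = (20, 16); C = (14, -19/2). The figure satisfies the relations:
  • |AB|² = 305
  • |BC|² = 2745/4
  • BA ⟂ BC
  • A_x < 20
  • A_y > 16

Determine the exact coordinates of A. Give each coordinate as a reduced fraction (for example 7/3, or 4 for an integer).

1. A_x = 3  [[BA ⟂ BC ⇒ -6x-51/2y+528=0] ∩ [|A−(20, 16)|²=305]]
2. A_y = 20  [[BA ⟂ BC ⇒ -6x-51/2y+528=0] ∩ [|A−(20, 16)|²=305]]
   so A = (3, 20)

A = (3, 20)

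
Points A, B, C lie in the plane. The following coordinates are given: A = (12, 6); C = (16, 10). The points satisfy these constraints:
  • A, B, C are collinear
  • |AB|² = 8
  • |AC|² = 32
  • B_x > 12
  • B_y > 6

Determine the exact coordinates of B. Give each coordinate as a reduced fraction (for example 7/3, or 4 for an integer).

B = (14, 8)

1. B_x = 14  [[A, B, C are collinear ⇒ 4x-4y-24=0] ∩ [|B−(12, 6)|²=8]]
2. B_y = 8  [[A, B, C are collinear ⇒ 4x-4y-24=0] ∩ [|B−(12, 6)|²=8]]
   so B = (14, 8)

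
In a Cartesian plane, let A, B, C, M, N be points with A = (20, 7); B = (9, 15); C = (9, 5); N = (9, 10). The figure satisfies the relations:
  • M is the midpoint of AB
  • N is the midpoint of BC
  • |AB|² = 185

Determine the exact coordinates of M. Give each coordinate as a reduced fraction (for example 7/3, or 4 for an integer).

M = (29/2, 11)

1. M_x = 29/2  [2·M = A+B = (20, 7)+(9, 15)]
2. M_y = 11  [2·M = A+B = (20, 7)+(9, 15)]
   so M = (29/2, 11)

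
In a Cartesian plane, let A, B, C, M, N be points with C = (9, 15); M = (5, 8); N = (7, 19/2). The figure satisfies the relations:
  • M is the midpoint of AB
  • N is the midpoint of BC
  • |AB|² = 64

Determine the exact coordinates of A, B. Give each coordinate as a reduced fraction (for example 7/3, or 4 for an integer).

1. B_x = 5  [B = 2·N−C = 2·(7, 19/2)−(9, 15)]
2. B_y = 4  [B = 2·N−C = 2·(7, 19/2)−(9, 15)]
   so B = (5, 4)
3. A_x = 5  [A = 2·M−B = 2·(5, 8)−(5, 4)]
4. A_y = 12  [A = 2·M−B = 2·(5, 8)−(5, 4)]
   so A = (5, 12)

A = (5, 12)
B = (5, 4)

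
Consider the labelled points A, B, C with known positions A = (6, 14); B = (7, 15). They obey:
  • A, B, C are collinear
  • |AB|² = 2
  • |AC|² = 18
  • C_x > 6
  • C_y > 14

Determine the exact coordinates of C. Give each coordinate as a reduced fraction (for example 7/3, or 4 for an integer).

C = (9, 17)

1. C_x = 9  [[A, B, C are collinear ⇒ -1x+1y-8=0] ∩ [|C−(6, 14)|²=18]]
2. C_y = 17  [[A, B, C are collinear ⇒ -1x+1y-8=0] ∩ [|C−(6, 14)|²=18]]
   so C = (9, 17)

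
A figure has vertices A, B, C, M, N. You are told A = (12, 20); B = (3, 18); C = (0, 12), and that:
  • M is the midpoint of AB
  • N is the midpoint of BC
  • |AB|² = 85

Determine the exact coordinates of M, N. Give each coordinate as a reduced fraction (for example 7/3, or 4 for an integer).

M = (15/2, 19)
N = (3/2, 15)

1. M_x = 15/2  [2·M = A+B = (12, 20)+(3, 18)]
2. M_y = 19  [2·M = A+B = (12, 20)+(3, 18)]
   so M = (15/2, 19)
3. N_x = 3/2  [2·N = B+C = (3, 18)+(0, 12)]
4. N_y = 15  [2·N = B+C = (3, 18)+(0, 12)]
   so N = (3/2, 15)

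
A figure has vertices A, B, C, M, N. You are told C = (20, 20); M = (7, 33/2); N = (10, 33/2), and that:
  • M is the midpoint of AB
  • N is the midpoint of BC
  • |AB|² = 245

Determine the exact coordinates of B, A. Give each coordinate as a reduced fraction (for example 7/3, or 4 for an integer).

1. B_x = 0  [B = 2·N−C = 2·(10, 33/2)−(20, 20)]
2. B_y = 13  [B = 2·N−C = 2·(10, 33/2)−(20, 20)]
   so B = (0, 13)
3. A_x = 14  [A = 2·M−B = 2·(7, 33/2)−(0, 13)]
4. A_y = 20  [A = 2·M−B = 2·(7, 33/2)−(0, 13)]
   so A = (14, 20)

B = (0, 13)
A = (14, 20)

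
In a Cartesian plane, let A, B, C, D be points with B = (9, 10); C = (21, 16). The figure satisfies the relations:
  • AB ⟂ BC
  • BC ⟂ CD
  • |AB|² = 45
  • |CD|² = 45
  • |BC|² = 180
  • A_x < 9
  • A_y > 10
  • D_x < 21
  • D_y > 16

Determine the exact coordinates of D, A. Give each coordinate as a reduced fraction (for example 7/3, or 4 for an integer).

1. D_x = 18  [[BC ⟂ CD ⇒ 12x+6y-348=0] ∩ [|D−(21, 16)|²=45]]
2. D_y = 22  [[BC ⟂ CD ⇒ 12x+6y-348=0] ∩ [|D−(21, 16)|²=45]]
   so D = (18, 22)
3. A_x = 6  [[AB ⟂ BC ⇒ -12x-6y+168=0] ∩ [|A−(9, 10)|²=45]]
4. A_y = 16  [[AB ⟂ BC ⇒ -12x-6y+168=0] ∩ [|A−(9, 10)|²=45]]
   so A = (6, 16)

D = (18, 22)
A = (6, 16)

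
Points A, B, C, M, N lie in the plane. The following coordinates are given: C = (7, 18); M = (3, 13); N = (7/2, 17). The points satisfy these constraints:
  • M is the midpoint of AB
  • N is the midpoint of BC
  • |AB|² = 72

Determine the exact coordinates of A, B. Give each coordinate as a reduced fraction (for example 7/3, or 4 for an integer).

A = (6, 10)
B = (0, 16)

1. B_x = 0  [B = 2·N−C = 2·(7/2, 17)−(7, 18)]
2. B_y = 16  [B = 2·N−C = 2·(7/2, 17)−(7, 18)]
   so B = (0, 16)
3. A_x = 6  [A = 2·M−B = 2·(3, 13)−(0, 16)]
4. A_y = 10  [A = 2·M−B = 2·(3, 13)−(0, 16)]
   so A = (6, 10)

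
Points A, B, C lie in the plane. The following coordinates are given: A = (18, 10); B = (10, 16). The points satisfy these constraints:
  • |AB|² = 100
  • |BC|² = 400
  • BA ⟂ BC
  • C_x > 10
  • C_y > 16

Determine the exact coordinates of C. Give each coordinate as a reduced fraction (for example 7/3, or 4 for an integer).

1. C_x = 22  [[BA ⟂ BC ⇒ 8x-6y+16=0] ∩ [|C−(10, 16)|²=400]]
2. C_y = 32  [[BA ⟂ BC ⇒ 8x-6y+16=0] ∩ [|C−(10, 16)|²=400]]
   so C = (22, 32)

C = (22, 32)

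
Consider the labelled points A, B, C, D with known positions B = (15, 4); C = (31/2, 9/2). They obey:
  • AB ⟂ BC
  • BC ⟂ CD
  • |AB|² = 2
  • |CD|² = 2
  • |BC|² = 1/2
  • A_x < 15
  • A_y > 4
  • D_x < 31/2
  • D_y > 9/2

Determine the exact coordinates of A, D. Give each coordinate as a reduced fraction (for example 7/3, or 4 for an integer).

A = (14, 5)
D = (29/2, 11/2)

1. A_x = 14  [[AB ⟂ BC ⇒ -1/2x-1/2y+19/2=0] ∩ [|A−(15, 4)|²=2]]
2. A_y = 5  [[AB ⟂ BC ⇒ -1/2x-1/2y+19/2=0] ∩ [|A−(15, 4)|²=2]]
   so A = (14, 5)
3. D_x = 29/2  [[BC ⟂ CD ⇒ 1/2x+1/2y-10=0] ∩ [|D−(31/2, 9/2)|²=2]]
4. D_y = 11/2  [[BC ⟂ CD ⇒ 1/2x+1/2y-10=0] ∩ [|D−(31/2, 9/2)|²=2]]
   so D = (29/2, 11/2)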